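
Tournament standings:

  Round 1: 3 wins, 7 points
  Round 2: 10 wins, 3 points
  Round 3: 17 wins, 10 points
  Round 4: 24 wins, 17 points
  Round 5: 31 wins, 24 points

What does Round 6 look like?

38 wins, 31 points

Wins: +7 each step; 3, 10, 17, 24, 31 → 38.
Points goes 7, 3, 10, 17, 24 → 31 (always the previous value of the wins).
Putting it together: 38 wins, 31 points.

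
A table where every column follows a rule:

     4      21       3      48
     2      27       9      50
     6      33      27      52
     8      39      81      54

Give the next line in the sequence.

First component goes 4, 2, 6, 8 → 14 (each term is the sum of the two before it).
Second component: +6 each step; 21, 27, 33, 39 → 45.
Third component — ×3 each step: 3, 9, 27, 81 → 243.
Fourth component goes 48, 50, 52, 54 → 56 (+2 each step).
Combining the parts gives 14  45  243  56.

14  45  243  56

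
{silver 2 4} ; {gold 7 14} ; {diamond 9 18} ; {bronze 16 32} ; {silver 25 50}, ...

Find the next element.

Rank: repeats silver → gold → diamond → bronze, so silver, gold, diamond, bronze, silver → gold.
Second component goes 2, 7, 9, 16, 25 → 41 (each term is the sum of the two before it).
Third component: always 2 × the second component, so 4, 14, 18, 32, 50 → 82.
So the next element is {gold 41 82}.

{gold 41 82}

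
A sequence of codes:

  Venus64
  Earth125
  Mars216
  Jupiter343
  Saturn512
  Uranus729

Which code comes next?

Planet goes Venus, Earth, Mars, Jupiter, Saturn, Uranus → Neptune (runs through the planets Mercury→Neptune).
For the second component, perfect cubes: 4³, 5³, 6³, …: 64, 125, 216, 343, 512, 729 → 1000.
Putting it together: Neptune1000.

Neptune1000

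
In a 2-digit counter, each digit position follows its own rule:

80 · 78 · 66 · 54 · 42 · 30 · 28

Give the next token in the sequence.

For the first digit, −1 each step, mod 10: 8, 7, 6, 5, 4, 3, 2 → 1.
Second digit goes 0, 8, 6, 4, 2, 0, 8 → 6 (−2 each step, mod 10).
Combining the parts gives 16.

16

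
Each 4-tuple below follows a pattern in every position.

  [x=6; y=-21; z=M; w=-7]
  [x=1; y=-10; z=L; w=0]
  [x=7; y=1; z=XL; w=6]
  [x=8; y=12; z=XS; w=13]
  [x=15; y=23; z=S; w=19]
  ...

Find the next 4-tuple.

For the x, each term is the sum of the two before it: 6, 1, 7, 8, 15 → 23.
Y goes -21, -10, 1, 12, 23 → 34 (+11 each step).
For the z, runs through clothing sizes XS→XL: M, L, XL, XS, S → M.
W — alternating steps +7, +6, +7, +6, …: -7, 0, 6, 13, 19 → 26.
Combining the parts gives [x=23; y=34; z=M; w=26].

[x=23; y=34; z=M; w=26]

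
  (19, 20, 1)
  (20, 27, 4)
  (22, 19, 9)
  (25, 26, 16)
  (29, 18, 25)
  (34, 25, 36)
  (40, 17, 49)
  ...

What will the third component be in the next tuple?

64

Third component: 1, 4, 9, 16, 25, 36, 49 → 64 (perfect squares: 1², 2², 3², …).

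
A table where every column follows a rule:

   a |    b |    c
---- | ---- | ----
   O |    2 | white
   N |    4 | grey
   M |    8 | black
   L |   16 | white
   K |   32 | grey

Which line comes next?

J  64  black

Column a: letters move back 1 place in the alphabet; O, N, M, L, K → J.
Column b: ×2 each step; 2, 4, 8, 16, 32 → 64.
Column c: repeats white → grey → black; white, grey, black, white, grey → black.
So the next line is J  64  black.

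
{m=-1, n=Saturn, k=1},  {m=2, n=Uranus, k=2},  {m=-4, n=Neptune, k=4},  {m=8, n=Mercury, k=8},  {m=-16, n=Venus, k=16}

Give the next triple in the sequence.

M: ×(-2) each step; -1, 2, -4, 8, -16 → 32.
N: Saturn, Uranus, Neptune, Mercury, Venus → Earth (runs through the planets Mercury→Neptune).
K: ×2 each step; 1, 2, 4, 8, 16 → 32.
Combining the parts gives {m=32, n=Earth, k=32}.

{m=32, n=Earth, k=32}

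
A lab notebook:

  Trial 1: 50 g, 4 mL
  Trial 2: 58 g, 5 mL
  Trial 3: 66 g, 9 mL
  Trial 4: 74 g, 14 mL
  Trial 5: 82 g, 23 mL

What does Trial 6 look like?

G: +8 each step; 50, 58, 66, 74, 82 → 90.
For the mL, each term is the sum of the two before it: 4, 5, 9, 14, 23 → 37.
So the next line is 90 g, 37 mL.

90 g, 37 mL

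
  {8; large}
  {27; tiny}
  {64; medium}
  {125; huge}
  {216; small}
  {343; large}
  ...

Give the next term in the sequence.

First slot — perfect cubes: 2³, 3³, 4³, …: 8, 27, 64, 125, 216, 343 → 512.
Size goes large, tiny, medium, huge, small, large → tiny (repeats large → tiny → medium → huge → small).
So the next term is {512; tiny}.

{512; tiny}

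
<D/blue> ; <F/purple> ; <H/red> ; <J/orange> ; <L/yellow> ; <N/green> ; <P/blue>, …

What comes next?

Letter: D, F, H, J, L, N, P → R (letters move forward 2 places in the alphabet).
Colour — repeats blue → purple → red → orange → yellow → green: blue, purple, red, orange, yellow, green, blue → purple.
Putting it together: <R/purple>.

<R/purple>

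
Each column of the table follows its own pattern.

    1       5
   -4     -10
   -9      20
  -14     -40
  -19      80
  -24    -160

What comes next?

-29  320

First component: 1, -4, -9, -14, -19, -24 → -29 (−5 each step).
Second component: 5, -10, 20, -40, 80, -160 → 320 (×(-2) each step).
Combining the parts gives -29  320.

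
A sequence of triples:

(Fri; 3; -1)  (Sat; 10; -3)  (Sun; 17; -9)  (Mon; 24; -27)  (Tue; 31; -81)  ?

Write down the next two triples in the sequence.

(Wed; 38; -243), (Thu; 45; -729)

For the day, runs through the weekdays Mon→Sun: Fri, Sat, Sun, Mon, Tue → Wed → Thu.
Second value goes 3, 10, 17, 24, 31 → 38 → 45 (+7 each step).
Third value: ×3 each step; -1, -3, -9, -27, -81 → -243 → -729.
So the next two triples are (Wed; 38; -243) and (Thu; 45; -729).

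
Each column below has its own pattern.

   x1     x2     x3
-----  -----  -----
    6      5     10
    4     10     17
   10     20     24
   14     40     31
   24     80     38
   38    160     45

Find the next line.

62  320  52

Column x1: each term is the sum of the two before it; 6, 4, 10, 14, 24, 38 → 62.
Column x2: ×2 each step; 5, 10, 20, 40, 80, 160 → 320.
Column x3: +7 each step, so 10, 17, 24, 31, 38, 45 → 52.
Putting it together: 62  320  52.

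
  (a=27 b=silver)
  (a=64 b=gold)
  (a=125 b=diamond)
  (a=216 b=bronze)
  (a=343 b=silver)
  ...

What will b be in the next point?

gold

B: repeats silver → gold → diamond → bronze, so silver, gold, diamond, bronze, silver → gold.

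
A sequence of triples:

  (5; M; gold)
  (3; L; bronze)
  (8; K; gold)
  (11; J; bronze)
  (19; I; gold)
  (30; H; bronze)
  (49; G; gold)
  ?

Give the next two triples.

(79; F; bronze), (128; E; gold)

First coordinate: each term is the sum of the two before it; 5, 3, 8, 11, 19, 30, 49 → 79 → 128.
Letter: letters move back 1 place in the alphabet; M, L, K, J, I, H, G → F → E.
Rank — alternates gold ↔ bronze: gold, bronze, gold, bronze, gold, bronze, gold → bronze → gold.
Putting the parts together: (79; F; bronze) and then (128; E; gold).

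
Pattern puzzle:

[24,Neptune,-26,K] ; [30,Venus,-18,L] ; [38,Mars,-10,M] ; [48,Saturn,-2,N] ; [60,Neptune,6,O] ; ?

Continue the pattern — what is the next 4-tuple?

[74,Venus,14,P]

First slot: differences are 6, 8, 10, … (increasing by 2 each time), so 24, 30, 38, 48, 60 → 74.
Planet: repeats Neptune → Venus → Mars → Saturn; Neptune, Venus, Mars, Saturn, Neptune → Venus.
Third slot: -26, -18, -10, -2, 6 → 14 (+8 each step).
For the letter, letters move forward 1 place in the alphabet: K, L, M, N, O → P.
Putting it together: [74,Venus,14,P].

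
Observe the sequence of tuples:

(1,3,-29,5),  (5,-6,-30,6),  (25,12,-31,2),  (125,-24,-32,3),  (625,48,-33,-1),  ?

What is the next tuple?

First value: 1, 5, 25, 125, 625 → 3125 (×5 each step).
For the second value, ×(-2) each step: 3, -6, 12, -24, 48 → -96.
For the third value, −1 each step: -29, -30, -31, -32, -33 → -34.
For the fourth value, alternating steps +1, −4, +1, −4, …: 5, 6, 2, 3, -1 → 0.
Combining the parts gives (3125,-96,-34,0).

(3125,-96,-34,0)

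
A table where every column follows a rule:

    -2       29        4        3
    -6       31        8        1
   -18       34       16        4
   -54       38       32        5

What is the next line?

First component: ×3 each step; -2, -6, -18, -54 → -162.
Second component: differences are 2, 3, 4, … (increasing by 1 each time), so 29, 31, 34, 38 → 43.
Third component — ×2 each step: 4, 8, 16, 32 → 64.
Fourth component: 3, 1, 4, 5 → 9 (each term is the sum of the two before it).
Combining the parts gives -162  43  64  9.

-162  43  64  9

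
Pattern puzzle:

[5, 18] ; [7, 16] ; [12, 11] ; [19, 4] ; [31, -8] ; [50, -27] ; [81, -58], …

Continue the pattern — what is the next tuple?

First part: each term is the sum of the two before it; 5, 7, 12, 19, 31, 50, 81 → 131.
Second part: together with the first part always sums to 23, so 18, 16, 11, 4, -8, -27, -58 → -108.
Combining the parts gives [131, -108].

[131, -108]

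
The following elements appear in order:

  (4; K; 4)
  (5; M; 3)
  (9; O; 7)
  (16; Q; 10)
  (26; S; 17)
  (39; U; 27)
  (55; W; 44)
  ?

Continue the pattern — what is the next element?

First entry — differences are 1, 4, 7, … (increasing by 3 each time): 4, 5, 9, 16, 26, 39, 55 → 74.
For the letter, letters move forward 2 places in the alphabet: K, M, O, Q, S, U, W → Y.
For the third entry, each term is the sum of the two before it: 4, 3, 7, 10, 17, 27, 44 → 71.
So the next element is (74; Y; 71).

(74; Y; 71)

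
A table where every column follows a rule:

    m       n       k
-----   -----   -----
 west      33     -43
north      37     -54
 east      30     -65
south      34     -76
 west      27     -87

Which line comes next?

north  31  -98

Column m: repeats west → north → east → south, so west, north, east, south, west → north.
Column n goes 33, 37, 30, 34, 27 → 31 (alternating steps +4, −7, +4, −7, …).
Column k: -43, -54, -65, -76, -87 → -98 (−11 each step).
Combining the parts gives north  31  -98.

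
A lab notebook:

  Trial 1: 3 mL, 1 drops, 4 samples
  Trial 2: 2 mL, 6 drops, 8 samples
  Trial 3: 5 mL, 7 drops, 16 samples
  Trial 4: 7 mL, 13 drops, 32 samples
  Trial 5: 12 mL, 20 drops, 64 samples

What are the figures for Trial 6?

ML goes 3, 2, 5, 7, 12 → 19 (each term is the sum of the two before it).
Drops goes 1, 6, 7, 13, 20 → 33 (each term is the sum of the two before it).
For the samples, ×2 each step: 4, 8, 16, 32, 64 → 128.
Putting it together: 19 mL, 33 drops, 128 samples.

19 mL, 33 drops, 128 samples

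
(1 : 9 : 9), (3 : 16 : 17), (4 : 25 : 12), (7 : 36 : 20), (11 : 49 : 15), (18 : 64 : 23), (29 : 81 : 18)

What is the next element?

(47 : 100 : 26)

First part — each term is the sum of the two before it: 1, 3, 4, 7, 11, 18, 29 → 47.
For the second part, perfect squares: 3², 4², 5², …: 9, 16, 25, 36, 49, 64, 81 → 100.
Third part: 9, 17, 12, 20, 15, 23, 18 → 26 (alternating steps +8, −5, +8, −5, …).
Putting it together: (47 : 100 : 26).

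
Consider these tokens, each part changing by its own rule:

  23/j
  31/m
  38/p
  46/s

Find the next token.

53/v

First component goes 23, 31, 38, 46 → 53 (alternating steps +8, +7, +8, +7, …).
Letter: letters move forward 3 places in the alphabet; j, m, p, s → v.
Combining the parts gives 53/v.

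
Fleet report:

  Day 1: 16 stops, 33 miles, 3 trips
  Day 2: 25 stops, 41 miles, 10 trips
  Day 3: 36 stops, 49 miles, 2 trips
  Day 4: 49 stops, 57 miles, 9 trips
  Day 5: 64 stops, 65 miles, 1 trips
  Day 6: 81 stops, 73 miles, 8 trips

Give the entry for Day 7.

Stops goes 16, 25, 36, 49, 64, 81 → 100 (perfect squares: 4², 5², 6², …).
Miles: +8 each step; 33, 41, 49, 57, 65, 73 → 81.
Trips: alternating steps +7, −8, +7, −8, …; 3, 10, 2, 9, 1, 8 → 0.
Combining the parts gives 100 stops, 81 miles, 0 trips.

100 stops, 81 miles, 0 trips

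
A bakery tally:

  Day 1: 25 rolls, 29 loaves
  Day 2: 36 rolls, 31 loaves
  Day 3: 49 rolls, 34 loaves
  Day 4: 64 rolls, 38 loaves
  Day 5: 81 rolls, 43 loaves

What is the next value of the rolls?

Rolls: perfect squares: 5², 6², 7², …; 25, 36, 49, 64, 81 → 100.

100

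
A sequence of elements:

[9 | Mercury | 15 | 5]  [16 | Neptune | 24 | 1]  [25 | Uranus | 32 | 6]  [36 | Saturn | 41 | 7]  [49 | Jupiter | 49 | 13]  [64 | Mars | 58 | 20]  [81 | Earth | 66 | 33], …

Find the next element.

[100 | Venus | 75 | 53]

First value: perfect squares: 3², 4², 5², …; 9, 16, 25, 36, 49, 64, 81 → 100.
Planet goes Mercury, Neptune, Uranus, Saturn, Jupiter, Mars, Earth → Venus (runs backward through the planets Mercury→Neptune).
Third value: alternating steps +9, +8, +9, +8, …, so 15, 24, 32, 41, 49, 58, 66 → 75.
Fourth value: 5, 1, 6, 7, 13, 20, 33 → 53 (each term is the sum of the two before it).
Putting it together: [100 | Venus | 75 | 53].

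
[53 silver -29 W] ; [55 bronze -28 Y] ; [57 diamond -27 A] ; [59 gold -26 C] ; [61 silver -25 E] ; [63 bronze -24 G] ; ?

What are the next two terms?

[65 diamond -23 I], [67 gold -22 K]

First value: +2 each step, so 53, 55, 57, 59, 61, 63 → 65 → 67.
Rank: repeats silver → bronze → diamond → gold; silver, bronze, diamond, gold, silver, bronze → diamond → gold.
Third value: +1 each step, so -29, -28, -27, -26, -25, -24 → -23 → -22.
For the letter, letters move forward 2 places in the alphabet, wrapping Z→A: W, Y, A, C, E, G → I → K.
Putting the parts together: [65 diamond -23 I] and then [67 gold -22 K].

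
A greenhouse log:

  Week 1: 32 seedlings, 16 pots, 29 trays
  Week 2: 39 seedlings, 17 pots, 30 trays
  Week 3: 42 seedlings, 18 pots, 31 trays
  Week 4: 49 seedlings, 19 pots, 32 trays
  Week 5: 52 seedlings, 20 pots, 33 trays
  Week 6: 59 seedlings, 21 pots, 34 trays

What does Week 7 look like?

Seedlings: alternating steps +7, +3, +7, +3, …, so 32, 39, 42, 49, 52, 59 → 62.
Pots: +1 each step, so 16, 17, 18, 19, 20, 21 → 22.
Trays — +1 each step: 29, 30, 31, 32, 33, 34 → 35.
Putting it together: 62 seedlings, 22 pots, 35 trays.

62 seedlings, 22 pots, 35 trays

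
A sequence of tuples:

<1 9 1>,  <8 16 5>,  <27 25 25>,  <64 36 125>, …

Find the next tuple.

<125 49 625>

First part: 1, 8, 27, 64 → 125 (perfect cubes: 1³, 2³, 3³, …).
Second part goes 9, 16, 25, 36 → 49 (perfect squares: 3², 4², 5², …).
Third part: 1, 5, 25, 125 → 625 (×5 each step).
So the next tuple is <125 49 625>.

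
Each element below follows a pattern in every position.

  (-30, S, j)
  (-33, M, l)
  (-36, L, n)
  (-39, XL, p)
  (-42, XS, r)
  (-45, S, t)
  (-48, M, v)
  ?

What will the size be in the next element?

L

First coordinate: −3 each step; -30, -33, -36, -39, -42, -45, -48 → -51.
Size: S, M, L, XL, XS, S, M → L (repeats S → M → L → XL → XS).
For the letter, letters move forward 2 places in the alphabet: j, l, n, p, r, t, v → x.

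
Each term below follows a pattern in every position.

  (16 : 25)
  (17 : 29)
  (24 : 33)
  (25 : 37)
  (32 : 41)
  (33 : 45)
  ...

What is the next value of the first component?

40

For the first component, alternating steps +1, +7, +1, +7, …: 16, 17, 24, 25, 32, 33 → 40.
Second component goes 25, 29, 33, 37, 41, 45 → 49 (+4 each step).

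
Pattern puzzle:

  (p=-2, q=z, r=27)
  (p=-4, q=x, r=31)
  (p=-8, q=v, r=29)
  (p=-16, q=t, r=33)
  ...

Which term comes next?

P — ×2 each step: -2, -4, -8, -16 → -32.
For the q, letters move back 2 places in the alphabet: z, x, v, t → r.
R: 27, 31, 29, 33 → 31 (alternating steps +4, −2, +4, −2, …).
So the next term is (p=-32, q=r, r=31).

(p=-32, q=r, r=31)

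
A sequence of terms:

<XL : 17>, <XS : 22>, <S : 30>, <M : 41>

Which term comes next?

<L : 55>

For the size, runs through clothing sizes XS→XL: XL, XS, S, M → L.
Second entry: 17, 22, 30, 41 → 55 (differences are 5, 8, 11, … (increasing by 3 each time)).
Putting it together: <L : 55>.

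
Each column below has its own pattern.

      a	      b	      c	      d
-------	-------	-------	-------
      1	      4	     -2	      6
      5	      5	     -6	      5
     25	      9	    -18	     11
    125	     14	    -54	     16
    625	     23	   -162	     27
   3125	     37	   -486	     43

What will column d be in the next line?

For the column a, ×5 each step: 1, 5, 25, 125, 625, 3125 → 15625.
Column b: each term is the sum of the two before it, so 4, 5, 9, 14, 23, 37 → 60.
Column c: -2, -6, -18, -54, -162, -486 → -1458 (×3 each step).
Column d: 6, 5, 11, 16, 27, 43 → 70 (each term is the sum of the two before it).

70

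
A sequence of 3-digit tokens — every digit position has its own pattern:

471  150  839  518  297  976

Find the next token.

655

First digit goes 4, 1, 8, 5, 2, 9 → 6 (−3 each step, mod 10).
Second digit: −2 each step, mod 10; 7, 5, 3, 1, 9, 7 → 5.
Third digit: −1 each step, mod 10, so 1, 0, 9, 8, 7, 6 → 5.
So the next token is 655.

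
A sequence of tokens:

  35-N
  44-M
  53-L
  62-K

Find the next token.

First component: 35, 44, 53, 62 → 71 (+9 each step).
Letter — letters move back 1 place in the alphabet: N, M, L, K → J.
Combining the parts gives 71-J.

71-J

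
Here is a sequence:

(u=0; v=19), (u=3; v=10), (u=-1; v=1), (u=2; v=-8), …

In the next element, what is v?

V: −9 each step; 19, 10, 1, -8 → -17.

-17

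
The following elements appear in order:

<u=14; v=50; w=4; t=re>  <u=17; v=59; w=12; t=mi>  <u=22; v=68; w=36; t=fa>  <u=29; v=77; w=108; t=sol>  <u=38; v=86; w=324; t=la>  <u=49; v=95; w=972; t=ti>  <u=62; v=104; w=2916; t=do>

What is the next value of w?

8748

W: ×3 each step; 4, 12, 36, 108, 324, 972, 2916 → 8748.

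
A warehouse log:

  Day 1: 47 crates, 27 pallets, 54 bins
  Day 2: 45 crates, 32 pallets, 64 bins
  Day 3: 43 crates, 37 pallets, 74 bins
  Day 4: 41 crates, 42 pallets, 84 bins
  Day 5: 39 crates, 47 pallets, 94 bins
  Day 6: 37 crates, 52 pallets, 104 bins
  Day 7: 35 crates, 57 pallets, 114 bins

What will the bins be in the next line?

Pallets — +5 each step: 27, 32, 37, 42, 47, 52, 57 → 62.
Bins: always 2 × the pallets; 54, 64, 74, 84, 94, 104, 114 → 124.

124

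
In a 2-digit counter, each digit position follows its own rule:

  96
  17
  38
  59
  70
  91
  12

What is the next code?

33

First digit: +2 each step, mod 10, so 9, 1, 3, 5, 7, 9, 1 → 3.
For the second digit, +1 each step, mod 10: 6, 7, 8, 9, 0, 1, 2 → 3.
Putting it together: 33.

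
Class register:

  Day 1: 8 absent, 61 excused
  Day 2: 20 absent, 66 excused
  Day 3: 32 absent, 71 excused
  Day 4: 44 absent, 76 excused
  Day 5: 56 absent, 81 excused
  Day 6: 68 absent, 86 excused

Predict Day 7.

Absent — +12 each step: 8, 20, 32, 44, 56, 68 → 80.
Excused: 61, 66, 71, 76, 81, 86 → 91 (+5 each step).
Putting it together: 80 absent, 91 excused.

80 absent, 91 excused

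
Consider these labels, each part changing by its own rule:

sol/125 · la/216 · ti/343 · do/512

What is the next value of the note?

Note: sol, la, ti, do → re (runs through the solfège scale do→ti).
Second component: perfect cubes: 5³, 6³, 7³, …, so 125, 216, 343, 512 → 729.

re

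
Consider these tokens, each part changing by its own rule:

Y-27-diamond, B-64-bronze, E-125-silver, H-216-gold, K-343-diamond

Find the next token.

Letter: letters move forward 3 places in the alphabet, wrapping Z→A, so Y, B, E, H, K → N.
Second component goes 27, 64, 125, 216, 343 → 512 (perfect cubes: 3³, 4³, 5³, …).
Rank goes diamond, bronze, silver, gold, diamond → bronze (repeats diamond → bronze → silver → gold).
Combining the parts gives N-512-bronze.

N-512-bronze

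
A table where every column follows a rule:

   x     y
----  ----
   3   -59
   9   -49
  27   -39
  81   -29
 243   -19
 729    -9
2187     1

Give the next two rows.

Column x — ×3 each step: 3, 9, 27, 81, 243, 729, 2187 → 6561 → 19683.
For the column y, +10 each step: -59, -49, -39, -29, -19, -9, 1 → 11 → 21.
Putting the parts together: 6561  11 and then 19683  21.

6561  11; 19683  21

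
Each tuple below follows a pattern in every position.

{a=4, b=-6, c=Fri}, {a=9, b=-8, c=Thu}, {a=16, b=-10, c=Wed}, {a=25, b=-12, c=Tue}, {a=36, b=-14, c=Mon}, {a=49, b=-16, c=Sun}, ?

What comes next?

A goes 4, 9, 16, 25, 36, 49 → 64 (perfect squares: 2², 3², 4², …).
B: -6, -8, -10, -12, -14, -16 → -18 (−2 each step).
C: runs backward through the weekdays Mon→Sun; Fri, Thu, Wed, Tue, Mon, Sun → Sat.
Combining the parts gives {a=64, b=-18, c=Sat}.

{a=64, b=-18, c=Sat}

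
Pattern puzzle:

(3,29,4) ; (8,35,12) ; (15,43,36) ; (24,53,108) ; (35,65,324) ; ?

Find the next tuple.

First entry goes 3, 8, 15, 24, 35 → 48 (differences are 5, 7, 9, … (increasing by 2 each time)).
Second entry: 29, 35, 43, 53, 65 → 79 (differences are 6, 8, 10, … (increasing by 2 each time)).
Third entry: ×3 each step, so 4, 12, 36, 108, 324 → 972.
Combining the parts gives (48,79,972).

(48,79,972)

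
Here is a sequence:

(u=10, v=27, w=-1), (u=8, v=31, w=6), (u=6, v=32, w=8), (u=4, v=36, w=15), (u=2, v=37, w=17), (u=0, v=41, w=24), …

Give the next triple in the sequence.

U: 10, 8, 6, 4, 2, 0 → -2 (−2 each step).
V: 27, 31, 32, 36, 37, 41 → 42 (alternating steps +4, +1, +4, +1, …).
W: alternating steps +7, +2, +7, +2, …; -1, 6, 8, 15, 17, 24 → 26.
Putting it together: (u=-2, v=42, w=26).

(u=-2, v=42, w=26)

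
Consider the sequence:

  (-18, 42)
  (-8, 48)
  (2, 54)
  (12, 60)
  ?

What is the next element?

First component — +10 each step: -18, -8, 2, 12 → 22.
Second component — +6 each step: 42, 48, 54, 60 → 66.
So the next element is (22, 66).

(22, 66)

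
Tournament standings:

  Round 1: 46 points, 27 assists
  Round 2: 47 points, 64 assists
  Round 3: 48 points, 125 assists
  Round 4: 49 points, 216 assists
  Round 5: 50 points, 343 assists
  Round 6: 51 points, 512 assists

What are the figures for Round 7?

Points: +1 each step; 46, 47, 48, 49, 50, 51 → 52.
For the assists, perfect cubes: 3³, 4³, 5³, …: 27, 64, 125, 216, 343, 512 → 729.
So the next record is 52 points, 729 assists.

52 points, 729 assists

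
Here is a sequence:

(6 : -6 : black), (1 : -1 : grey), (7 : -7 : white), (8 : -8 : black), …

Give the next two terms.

For the first component, each term is the sum of the two before it: 6, 1, 7, 8 → 15 → 23.
Second component goes -6, -1, -7, -8 → -15 → -23 (always the negative of the first component).
Shade: black, grey, white, black → grey → white (repeats black → grey → white).
Putting the parts together: (15 : -15 : grey) and then (23 : -23 : white).

(15 : -15 : grey), (23 : -23 : white)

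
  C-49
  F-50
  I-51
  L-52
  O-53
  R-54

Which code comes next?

U-55

Letter — letters move forward 3 places in the alphabet: C, F, I, L, O, R → U.
Second component: +1 each step; 49, 50, 51, 52, 53, 54 → 55.
Combining the parts gives U-55.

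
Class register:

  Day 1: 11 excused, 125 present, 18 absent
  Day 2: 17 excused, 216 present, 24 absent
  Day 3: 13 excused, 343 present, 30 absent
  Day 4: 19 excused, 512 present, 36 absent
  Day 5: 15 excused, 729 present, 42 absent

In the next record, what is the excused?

For the excused, alternating steps +6, −4, +6, −4, …: 11, 17, 13, 19, 15 → 21.

21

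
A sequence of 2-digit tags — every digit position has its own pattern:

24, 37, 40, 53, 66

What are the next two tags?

First digit goes 2, 3, 4, 5, 6 → 7 → 8 (+1 each step, mod 10).
For the second digit, +3 each step, mod 10: 4, 7, 0, 3, 6 → 9 → 2.
Putting the parts together: 79 and then 82.

79 then 82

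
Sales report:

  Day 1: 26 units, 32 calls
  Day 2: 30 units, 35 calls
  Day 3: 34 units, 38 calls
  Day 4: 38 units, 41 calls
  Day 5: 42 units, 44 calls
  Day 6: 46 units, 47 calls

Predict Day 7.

Units goes 26, 30, 34, 38, 42, 46 → 50 (+4 each step).
For the calls, +3 each step: 32, 35, 38, 41, 44, 47 → 50.
So the next row is 50 units, 50 calls.

50 units, 50 calls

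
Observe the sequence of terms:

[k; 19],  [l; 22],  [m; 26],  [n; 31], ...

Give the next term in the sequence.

[o; 37]

Letter: letters move forward 1 place in the alphabet; k, l, m, n → o.
For the second coordinate, differences are 3, 4, 5, … (increasing by 1 each time): 19, 22, 26, 31 → 37.
Putting it together: [o; 37].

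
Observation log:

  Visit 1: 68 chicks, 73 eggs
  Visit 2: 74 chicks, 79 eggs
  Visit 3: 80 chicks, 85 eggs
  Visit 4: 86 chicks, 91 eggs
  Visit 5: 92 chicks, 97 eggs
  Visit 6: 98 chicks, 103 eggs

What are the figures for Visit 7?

104 chicks, 109 eggs

Chicks — +6 each step: 68, 74, 80, 86, 92, 98 → 104.
Eggs: always 5 more than the chicks, so 73, 79, 85, 91, 97, 103 → 109.
Putting it together: 104 chicks, 109 eggs.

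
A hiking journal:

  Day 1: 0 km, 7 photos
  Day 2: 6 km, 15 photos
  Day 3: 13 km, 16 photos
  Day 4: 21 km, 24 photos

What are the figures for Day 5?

For the km, differences are 6, 7, 8, … (increasing by 1 each time): 0, 6, 13, 21 → 30.
Photos goes 7, 15, 16, 24 → 25 (alternating steps +8, +1, +8, +1, …).
Combining the parts gives 30 km, 25 photos.

30 km, 25 photos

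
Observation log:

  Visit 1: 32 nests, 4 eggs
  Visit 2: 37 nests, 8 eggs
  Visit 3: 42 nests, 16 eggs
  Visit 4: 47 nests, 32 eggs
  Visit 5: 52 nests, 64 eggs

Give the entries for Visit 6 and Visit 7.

57 nests, 128 eggs; 62 nests, 256 eggs

For the nests, +5 each step: 32, 37, 42, 47, 52 → 57 → 62.
For the eggs, ×2 each step: 4, 8, 16, 32, 64 → 128 → 256.
So the next two records are 57 nests, 128 eggs and 62 nests, 256 eggs.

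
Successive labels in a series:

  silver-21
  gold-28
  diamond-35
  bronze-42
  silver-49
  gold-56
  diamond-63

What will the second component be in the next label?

Rank: repeats silver → gold → diamond → bronze; silver, gold, diamond, bronze, silver, gold, diamond → bronze.
Second component: 21, 28, 35, 42, 49, 56, 63 → 70 (+7 each step).

70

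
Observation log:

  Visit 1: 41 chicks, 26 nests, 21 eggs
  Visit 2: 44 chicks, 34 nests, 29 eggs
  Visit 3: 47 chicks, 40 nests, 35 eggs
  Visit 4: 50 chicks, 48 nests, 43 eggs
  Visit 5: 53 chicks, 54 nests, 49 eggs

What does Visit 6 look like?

Chicks: +3 each step, so 41, 44, 47, 50, 53 → 56.
Nests: alternating steps +8, +6, +8, +6, …; 26, 34, 40, 48, 54 → 62.
Eggs — always 5 less than the nests: 21, 29, 35, 43, 49 → 57.
Combining the parts gives 56 chicks, 62 nests, 57 eggs.

56 chicks, 62 nests, 57 eggs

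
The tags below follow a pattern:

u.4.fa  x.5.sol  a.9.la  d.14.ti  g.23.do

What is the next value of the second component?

37

Second component: each term is the sum of the two before it; 4, 5, 9, 14, 23 → 37.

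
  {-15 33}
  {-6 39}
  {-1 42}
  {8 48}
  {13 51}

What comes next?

{22 57}

First component — alternating steps +9, +5, +9, +5, …: -15, -6, -1, 8, 13 → 22.
Second component: 33, 39, 42, 48, 51 → 57 (alternating steps +6, +3, +6, +3, …).
Combining the parts gives {22 57}.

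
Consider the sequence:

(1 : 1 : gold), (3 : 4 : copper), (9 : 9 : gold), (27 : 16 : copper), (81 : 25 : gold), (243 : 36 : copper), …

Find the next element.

(729 : 49 : gold)

First slot goes 1, 3, 9, 27, 81, 243 → 729 (×3 each step).
Second slot — perfect squares: 1², 2², 3², …: 1, 4, 9, 16, 25, 36 → 49.
For the metal, alternates gold ↔ copper: gold, copper, gold, copper, gold, copper → gold.
Combining the parts gives (729 : 49 : gold).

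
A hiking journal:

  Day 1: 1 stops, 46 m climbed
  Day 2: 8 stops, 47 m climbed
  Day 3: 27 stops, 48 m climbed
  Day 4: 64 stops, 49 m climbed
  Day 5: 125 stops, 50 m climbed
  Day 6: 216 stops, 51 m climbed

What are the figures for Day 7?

343 stops, 52 m climbed

Stops: perfect cubes: 1³, 2³, 3³, …, so 1, 8, 27, 64, 125, 216 → 343.
M climbed: +1 each step; 46, 47, 48, 49, 50, 51 → 52.
So the next line is 343 stops, 52 m climbed.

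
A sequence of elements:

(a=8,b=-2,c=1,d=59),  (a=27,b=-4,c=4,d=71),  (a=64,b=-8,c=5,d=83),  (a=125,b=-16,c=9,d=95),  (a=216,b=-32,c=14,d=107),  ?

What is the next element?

(a=343,b=-64,c=23,d=119)

A: 8, 27, 64, 125, 216 → 343 (perfect cubes: 2³, 3³, 4³, …).
B: -2, -4, -8, -16, -32 → -64 (×2 each step).
C goes 1, 4, 5, 9, 14 → 23 (each term is the sum of the two before it).
D: 59, 71, 83, 95, 107 → 119 (+12 each step).
Putting it together: (a=343,b=-64,c=23,d=119).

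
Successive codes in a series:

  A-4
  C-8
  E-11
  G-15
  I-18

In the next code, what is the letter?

For the letter, letters move forward 2 places in the alphabet: A, C, E, G, I → K.
Second component — alternating steps +4, +3, +4, +3, …: 4, 8, 11, 15, 18 → 22.

K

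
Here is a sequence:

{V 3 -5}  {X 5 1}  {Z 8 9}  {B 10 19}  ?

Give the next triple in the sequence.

Letter: V, X, Z, B → D (letters move forward 2 places in the alphabet, wrapping Z→A).
Second slot: alternating steps +2, +3, +2, +3, …, so 3, 5, 8, 10 → 13.
Third slot: differences are 6, 8, 10, … (increasing by 2 each time); -5, 1, 9, 19 → 31.
Combining the parts gives {D 13 31}.

{D 13 31}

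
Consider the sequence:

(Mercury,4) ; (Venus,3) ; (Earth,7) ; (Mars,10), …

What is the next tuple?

For the planet, runs through the planets Mercury→Neptune: Mercury, Venus, Earth, Mars → Jupiter.
Second slot: each term is the sum of the two before it, so 4, 3, 7, 10 → 17.
So the next tuple is (Jupiter,17).

(Jupiter,17)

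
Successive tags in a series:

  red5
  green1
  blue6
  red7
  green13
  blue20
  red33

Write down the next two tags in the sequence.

Colour: repeats red → green → blue, so red, green, blue, red, green, blue, red → green → blue.
Second component: each term is the sum of the two before it, so 5, 1, 6, 7, 13, 20, 33 → 53 → 86.
Putting the parts together: green53 and then blue86.

green53, blue86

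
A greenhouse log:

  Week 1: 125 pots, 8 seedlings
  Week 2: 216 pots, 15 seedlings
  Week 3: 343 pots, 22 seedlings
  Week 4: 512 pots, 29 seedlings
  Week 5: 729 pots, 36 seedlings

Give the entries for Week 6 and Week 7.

Pots: perfect cubes: 5³, 6³, 7³, …, so 125, 216, 343, 512, 729 → 1000 → 1331.
Seedlings: 8, 15, 22, 29, 36 → 43 → 50 (+7 each step).
Putting the parts together: 1000 pots, 43 seedlings and then 1331 pots, 50 seedlings.

1000 pots, 43 seedlings; 1331 pots, 50 seedlings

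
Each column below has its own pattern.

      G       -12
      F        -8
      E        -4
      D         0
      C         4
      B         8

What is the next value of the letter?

A

Letter: G, F, E, D, C, B → A (letters move back 1 place in the alphabet).
For the second component, +4 each step: -12, -8, -4, 0, 4, 8 → 12.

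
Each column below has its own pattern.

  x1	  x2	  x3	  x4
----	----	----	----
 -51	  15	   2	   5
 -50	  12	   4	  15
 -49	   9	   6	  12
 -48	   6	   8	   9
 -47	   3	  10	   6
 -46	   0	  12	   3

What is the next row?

Column x1 — +1 each step: -51, -50, -49, -48, -47, -46 → -45.
Column x2: 15, 12, 9, 6, 3, 0 → -3 (−3 each step).
Column x3: +2 each step; 2, 4, 6, 8, 10, 12 → 14.
Column x4 — always the previous value of the column x2: 5, 15, 12, 9, 6, 3 → 0.
Combining the parts gives -45  -3  14  0.

-45  -3  14  0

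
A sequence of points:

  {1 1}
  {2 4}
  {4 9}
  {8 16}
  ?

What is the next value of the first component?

First component — ×2 each step: 1, 2, 4, 8 → 16.

16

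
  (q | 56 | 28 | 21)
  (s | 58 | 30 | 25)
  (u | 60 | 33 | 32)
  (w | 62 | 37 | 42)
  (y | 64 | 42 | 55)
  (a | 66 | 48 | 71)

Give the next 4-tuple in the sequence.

Letter goes q, s, u, w, y, a → c (letters move forward 2 places in the alphabet, wrapping Z→A).
Second value: +2 each step, so 56, 58, 60, 62, 64, 66 → 68.
For the third value, differences are 2, 3, 4, … (increasing by 1 each time): 28, 30, 33, 37, 42, 48 → 55.
Fourth value goes 21, 25, 32, 42, 55, 71 → 90 (differences are 4, 7, 10, … (increasing by 3 each time)).
Putting it together: (c | 68 | 55 | 90).

(c | 68 | 55 | 90)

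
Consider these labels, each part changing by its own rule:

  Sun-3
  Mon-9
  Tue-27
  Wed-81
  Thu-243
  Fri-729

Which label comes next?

Day goes Sun, Mon, Tue, Wed, Thu, Fri → Sat (runs through the weekdays Mon→Sun).
Second component: ×3 each step; 3, 9, 27, 81, 243, 729 → 2187.
Combining the parts gives Sat-2187.

Sat-2187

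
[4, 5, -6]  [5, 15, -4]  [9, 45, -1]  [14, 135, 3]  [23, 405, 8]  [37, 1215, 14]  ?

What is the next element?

[60, 3645, 21]

First entry goes 4, 5, 9, 14, 23, 37 → 60 (each term is the sum of the two before it).
Second entry — ×3 each step: 5, 15, 45, 135, 405, 1215 → 3645.
For the third entry, differences are 2, 3, 4, … (increasing by 1 each time): -6, -4, -1, 3, 8, 14 → 21.
Putting it together: [60, 3645, 21].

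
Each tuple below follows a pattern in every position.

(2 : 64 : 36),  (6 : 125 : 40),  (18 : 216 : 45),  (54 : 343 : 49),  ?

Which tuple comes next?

For the first coordinate, ×3 each step: 2, 6, 18, 54 → 162.
Second coordinate goes 64, 125, 216, 343 → 512 (perfect cubes: 4³, 5³, 6³, …).
Third coordinate: alternating steps +4, +5, +4, +5, …, so 36, 40, 45, 49 → 54.
So the next tuple is (162 : 512 : 54).

(162 : 512 : 54)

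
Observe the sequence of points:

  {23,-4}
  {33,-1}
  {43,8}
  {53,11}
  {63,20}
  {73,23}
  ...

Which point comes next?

{83,32}

First coordinate goes 23, 33, 43, 53, 63, 73 → 83 (+10 each step).
Second coordinate — alternating steps +3, +9, +3, +9, …: -4, -1, 8, 11, 20, 23 → 32.
Putting it together: {83,32}.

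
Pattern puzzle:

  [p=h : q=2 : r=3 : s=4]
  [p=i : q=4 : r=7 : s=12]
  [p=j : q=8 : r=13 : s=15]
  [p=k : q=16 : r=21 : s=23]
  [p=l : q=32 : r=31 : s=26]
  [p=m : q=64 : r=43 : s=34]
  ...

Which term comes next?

[p=n : q=128 : r=57 : s=37]

P — letters move forward 1 place in the alphabet: h, i, j, k, l, m → n.
Q: ×2 each step, so 2, 4, 8, 16, 32, 64 → 128.
R: differences are 4, 6, 8, … (increasing by 2 each time), so 3, 7, 13, 21, 31, 43 → 57.
For the s, alternating steps +8, +3, +8, +3, …: 4, 12, 15, 23, 26, 34 → 37.
Combining the parts gives [p=n : q=128 : r=57 : s=37].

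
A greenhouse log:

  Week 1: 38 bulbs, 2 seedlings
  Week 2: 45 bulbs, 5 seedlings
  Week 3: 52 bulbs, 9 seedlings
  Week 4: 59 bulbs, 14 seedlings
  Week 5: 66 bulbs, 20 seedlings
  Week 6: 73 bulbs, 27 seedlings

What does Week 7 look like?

Bulbs goes 38, 45, 52, 59, 66, 73 → 80 (+7 each step).
Seedlings goes 2, 5, 9, 14, 20, 27 → 35 (differences are 3, 4, 5, … (increasing by 1 each time)).
Combining the parts gives 80 bulbs, 35 seedlings.

80 bulbs, 35 seedlings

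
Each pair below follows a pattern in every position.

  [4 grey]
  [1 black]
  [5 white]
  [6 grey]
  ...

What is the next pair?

[11 black]

For the first part, each term is the sum of the two before it: 4, 1, 5, 6 → 11.
Shade: repeats grey → black → white, so grey, black, white, grey → black.
So the next pair is [11 black].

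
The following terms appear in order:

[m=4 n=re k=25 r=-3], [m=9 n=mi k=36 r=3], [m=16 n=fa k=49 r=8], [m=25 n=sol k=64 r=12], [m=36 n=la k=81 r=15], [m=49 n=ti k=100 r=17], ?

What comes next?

[m=64 n=do k=121 r=18]

M: perfect squares: 2², 3², 4², …; 4, 9, 16, 25, 36, 49 → 64.
N: runs through the solfège scale do→ti; re, mi, fa, sol, la, ti → do.
For the k, perfect squares: 5², 6², 7², …: 25, 36, 49, 64, 81, 100 → 121.
R: differences are 6, 5, 4, … (decreasing by 1 each time), so -3, 3, 8, 12, 15, 17 → 18.
Combining the parts gives [m=64 n=do k=121 r=18].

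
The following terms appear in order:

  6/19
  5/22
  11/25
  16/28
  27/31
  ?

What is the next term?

43/34

First entry — each term is the sum of the two before it: 6, 5, 11, 16, 27 → 43.
Second entry — +3 each step: 19, 22, 25, 28, 31 → 34.
Combining the parts gives 43/34.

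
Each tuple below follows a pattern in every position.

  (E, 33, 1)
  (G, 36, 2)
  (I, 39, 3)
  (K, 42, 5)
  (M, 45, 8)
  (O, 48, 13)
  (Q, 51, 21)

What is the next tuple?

(S, 54, 34)

Letter: letters move forward 2 places in the alphabet, so E, G, I, K, M, O, Q → S.
Second slot — +3 each step: 33, 36, 39, 42, 45, 48, 51 → 54.
For the third slot, each term is the sum of the two before it: 1, 2, 3, 5, 8, 13, 21 → 34.
Putting it together: (S, 54, 34).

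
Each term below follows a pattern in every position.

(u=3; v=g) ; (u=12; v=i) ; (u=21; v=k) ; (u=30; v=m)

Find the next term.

U: +9 each step; 3, 12, 21, 30 → 39.
V: letters move forward 2 places in the alphabet, so g, i, k, m → o.
Combining the parts gives (u=39; v=o).

(u=39; v=o)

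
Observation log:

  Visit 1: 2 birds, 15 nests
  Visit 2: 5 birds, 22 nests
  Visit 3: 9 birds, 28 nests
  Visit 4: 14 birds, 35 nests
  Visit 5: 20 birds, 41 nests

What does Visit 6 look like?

27 birds, 48 nests

Birds: 2, 5, 9, 14, 20 → 27 (differences are 3, 4, 5, … (increasing by 1 each time)).
Nests — alternating steps +7, +6, +7, +6, …: 15, 22, 28, 35, 41 → 48.
So the next line is 27 birds, 48 nests.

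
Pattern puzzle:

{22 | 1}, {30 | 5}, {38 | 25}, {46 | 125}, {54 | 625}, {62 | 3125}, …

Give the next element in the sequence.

First coordinate: 22, 30, 38, 46, 54, 62 → 70 (+8 each step).
For the second coordinate, ×5 each step: 1, 5, 25, 125, 625, 3125 → 15625.
Putting it together: {70 | 15625}.

{70 | 15625}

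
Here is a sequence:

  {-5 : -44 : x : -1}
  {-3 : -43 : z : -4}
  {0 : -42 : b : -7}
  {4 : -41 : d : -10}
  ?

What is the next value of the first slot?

For the first slot, differences are 2, 3, 4, … (increasing by 1 each time): -5, -3, 0, 4 → 9.

9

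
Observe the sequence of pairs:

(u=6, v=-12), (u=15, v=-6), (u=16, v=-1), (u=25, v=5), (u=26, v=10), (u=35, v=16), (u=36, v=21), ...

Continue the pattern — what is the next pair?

U: 6, 15, 16, 25, 26, 35, 36 → 45 (alternating steps +9, +1, +9, +1, …).
V goes -12, -6, -1, 5, 10, 16, 21 → 27 (alternating steps +6, +5, +6, +5, …).
So the next pair is (u=45, v=27).

(u=45, v=27)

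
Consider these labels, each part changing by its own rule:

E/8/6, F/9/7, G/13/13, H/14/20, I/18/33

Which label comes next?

J/19/53

Letter: letters move forward 1 place in the alphabet, so E, F, G, H, I → J.
For the second component, alternating steps +1, +4, +1, +4, …: 8, 9, 13, 14, 18 → 19.
Third component goes 6, 7, 13, 20, 33 → 53 (each term is the sum of the two before it).
So the next label is J/19/53.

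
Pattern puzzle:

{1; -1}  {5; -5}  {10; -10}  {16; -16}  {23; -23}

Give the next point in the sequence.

First coordinate: differences are 4, 5, 6, … (increasing by 1 each time), so 1, 5, 10, 16, 23 → 31.
Second coordinate: always the negative of the first coordinate; -1, -5, -10, -16, -23 → -31.
So the next point is {31; -31}.

{31; -31}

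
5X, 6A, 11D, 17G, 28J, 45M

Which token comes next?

73P

First component goes 5, 6, 11, 17, 28, 45 → 73 (each term is the sum of the two before it).
For the letter, letters move forward 3 places in the alphabet, wrapping Z→A: X, A, D, G, J, M → P.
So the next token is 73P.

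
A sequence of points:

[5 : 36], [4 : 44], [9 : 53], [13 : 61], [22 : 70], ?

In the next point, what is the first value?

First value goes 5, 4, 9, 13, 22 → 35 (each term is the sum of the two before it).

35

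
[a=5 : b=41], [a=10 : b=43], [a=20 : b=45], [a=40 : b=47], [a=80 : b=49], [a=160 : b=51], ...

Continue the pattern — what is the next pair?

[a=320 : b=53]

A: ×2 each step, so 5, 10, 20, 40, 80, 160 → 320.
B — +2 each step: 41, 43, 45, 47, 49, 51 → 53.
Combining the parts gives [a=320 : b=53].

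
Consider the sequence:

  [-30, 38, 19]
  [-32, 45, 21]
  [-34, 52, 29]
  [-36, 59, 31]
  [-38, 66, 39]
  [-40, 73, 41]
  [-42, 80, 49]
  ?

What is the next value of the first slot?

First slot: -30, -32, -34, -36, -38, -40, -42 → -44 (−2 each step).
Second slot: 38, 45, 52, 59, 66, 73, 80 → 87 (+7 each step).
Third slot: 19, 21, 29, 31, 39, 41, 49 → 51 (alternating steps +2, +8, +2, +8, …).

-44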